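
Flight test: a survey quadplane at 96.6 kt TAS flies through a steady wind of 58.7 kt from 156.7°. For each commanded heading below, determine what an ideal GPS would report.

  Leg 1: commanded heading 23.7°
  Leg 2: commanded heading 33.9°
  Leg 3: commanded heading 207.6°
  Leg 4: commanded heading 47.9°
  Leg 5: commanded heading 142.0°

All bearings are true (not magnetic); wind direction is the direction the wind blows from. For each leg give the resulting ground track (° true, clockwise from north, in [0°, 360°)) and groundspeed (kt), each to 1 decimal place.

Leg 1: heading 23.7°; drift -17.4° → track 6.3°, groundspeed 143.2 kt
Leg 2: heading 33.9°; drift -21.0° → track 12.9°, groundspeed 137.6 kt
Leg 3: heading 207.6°; drift +37.4° → track 245.0°, groundspeed 75.0 kt
Leg 4: heading 47.9°; drift -25.7° → track 22.2°, groundspeed 128.2 kt
Leg 5: heading 142.0°; drift -20.5° → track 121.5°, groundspeed 42.5 kt

Leg 1: track=6.3°, groundspeed=143.2 kt
Leg 2: track=12.9°, groundspeed=137.6 kt
Leg 3: track=245.0°, groundspeed=75.0 kt
Leg 4: track=22.2°, groundspeed=128.2 kt
Leg 5: track=121.5°, groundspeed=42.5 kt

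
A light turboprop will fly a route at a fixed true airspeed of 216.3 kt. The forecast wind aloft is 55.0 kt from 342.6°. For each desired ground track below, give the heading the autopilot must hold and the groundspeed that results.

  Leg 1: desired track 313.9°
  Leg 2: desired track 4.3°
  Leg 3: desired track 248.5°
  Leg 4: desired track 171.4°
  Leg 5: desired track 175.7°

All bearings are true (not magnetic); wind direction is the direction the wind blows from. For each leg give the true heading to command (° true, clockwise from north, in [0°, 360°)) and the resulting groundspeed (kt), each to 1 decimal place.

Leg 1: desired track 313.9°; wind correction +7.0° → command heading 320.9°, groundspeed 166.4 kt
Leg 2: desired track 4.3°; wind correction -5.4° → command heading 358.9°, groundspeed 164.2 kt
Leg 3: desired track 248.5°; wind correction +14.7° → command heading 263.2°, groundspeed 213.2 kt
Leg 4: desired track 171.4°; wind correction +2.2° → command heading 173.6°, groundspeed 270.5 kt
Leg 5: desired track 175.7°; wind correction +3.3° → command heading 179.0°, groundspeed 269.5 kt

Leg 1: heading=320.9°, groundspeed=166.4 kt
Leg 2: heading=358.9°, groundspeed=164.2 kt
Leg 3: heading=263.2°, groundspeed=213.2 kt
Leg 4: heading=173.6°, groundspeed=270.5 kt
Leg 5: heading=179.0°, groundspeed=269.5 kt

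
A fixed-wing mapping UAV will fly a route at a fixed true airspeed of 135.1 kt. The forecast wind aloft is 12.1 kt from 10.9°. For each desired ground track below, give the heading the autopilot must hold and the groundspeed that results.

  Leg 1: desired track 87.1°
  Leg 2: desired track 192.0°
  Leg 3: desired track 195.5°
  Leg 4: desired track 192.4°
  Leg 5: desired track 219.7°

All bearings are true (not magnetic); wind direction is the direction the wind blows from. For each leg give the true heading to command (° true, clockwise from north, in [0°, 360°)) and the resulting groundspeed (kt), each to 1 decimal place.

Leg 1: heading=82.1°, groundspeed=131.7 kt
Leg 2: heading=192.1°, groundspeed=147.2 kt
Leg 3: heading=195.9°, groundspeed=147.2 kt
Leg 4: heading=192.5°, groundspeed=147.2 kt
Leg 5: heading=222.2°, groundspeed=145.6 kt

Leg 1: desired track 87.1°; wind correction -5.0° → command heading 82.1°, groundspeed 131.7 kt
Leg 2: desired track 192.0°; wind correction +0.1° → command heading 192.1°, groundspeed 147.2 kt
Leg 3: desired track 195.5°; wind correction +0.4° → command heading 195.9°, groundspeed 147.2 kt
Leg 4: desired track 192.4°; wind correction +0.1° → command heading 192.5°, groundspeed 147.2 kt
Leg 5: desired track 219.7°; wind correction +2.5° → command heading 222.2°, groundspeed 145.6 kt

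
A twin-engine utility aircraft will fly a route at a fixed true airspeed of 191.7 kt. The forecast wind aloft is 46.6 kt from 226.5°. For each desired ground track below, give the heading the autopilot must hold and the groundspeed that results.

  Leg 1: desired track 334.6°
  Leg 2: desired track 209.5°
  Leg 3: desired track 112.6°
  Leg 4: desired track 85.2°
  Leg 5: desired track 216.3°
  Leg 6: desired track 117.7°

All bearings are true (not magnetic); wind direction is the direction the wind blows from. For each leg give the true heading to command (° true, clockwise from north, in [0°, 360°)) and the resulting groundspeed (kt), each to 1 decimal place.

Leg 1: desired track 334.6°; wind correction -13.4° → command heading 321.2°, groundspeed 201.0 kt
Leg 2: desired track 209.5°; wind correction +4.1° → command heading 213.6°, groundspeed 146.7 kt
Leg 3: desired track 112.6°; wind correction +12.8° → command heading 125.4°, groundspeed 205.8 kt
Leg 4: desired track 85.2°; wind correction +8.7° → command heading 93.9°, groundspeed 225.8 kt
Leg 5: desired track 216.3°; wind correction +2.5° → command heading 218.8°, groundspeed 145.7 kt
Leg 6: desired track 117.7°; wind correction +13.3° → command heading 131.0°, groundspeed 201.6 kt

Leg 1: heading=321.2°, groundspeed=201.0 kt
Leg 2: heading=213.6°, groundspeed=146.7 kt
Leg 3: heading=125.4°, groundspeed=205.8 kt
Leg 4: heading=93.9°, groundspeed=225.8 kt
Leg 5: heading=218.8°, groundspeed=145.7 kt
Leg 6: heading=131.0°, groundspeed=201.6 kt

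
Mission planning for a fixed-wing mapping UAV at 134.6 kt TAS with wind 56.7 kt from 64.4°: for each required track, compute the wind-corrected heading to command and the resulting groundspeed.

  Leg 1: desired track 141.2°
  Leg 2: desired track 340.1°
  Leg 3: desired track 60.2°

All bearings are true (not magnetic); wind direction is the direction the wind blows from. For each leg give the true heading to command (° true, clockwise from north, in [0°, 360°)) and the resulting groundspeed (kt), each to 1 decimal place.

Leg 1: heading=117.0°, groundspeed=109.8 kt
Leg 2: heading=4.9°, groundspeed=116.6 kt
Leg 3: heading=62.0°, groundspeed=78.0 kt

Leg 1: desired track 141.2°; wind correction -24.2° → command heading 117.0°, groundspeed 109.8 kt
Leg 2: desired track 340.1°; wind correction +24.8° → command heading 4.9°, groundspeed 116.6 kt
Leg 3: desired track 60.2°; wind correction +1.8° → command heading 62.0°, groundspeed 78.0 kt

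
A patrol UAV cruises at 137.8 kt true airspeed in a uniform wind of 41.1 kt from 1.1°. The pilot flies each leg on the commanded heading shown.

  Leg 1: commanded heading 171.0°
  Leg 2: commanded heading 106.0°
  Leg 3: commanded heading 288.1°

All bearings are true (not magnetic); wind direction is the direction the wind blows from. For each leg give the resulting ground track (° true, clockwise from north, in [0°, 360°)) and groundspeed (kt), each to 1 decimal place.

Leg 1: heading 171.0°; drift +2.3° → track 173.3°, groundspeed 178.4 kt
Leg 2: heading 106.0°; drift +15.0° → track 121.0°, groundspeed 153.6 kt
Leg 3: heading 288.1°; drift -17.4° → track 270.7°, groundspeed 131.8 kt

Leg 1: track=173.3°, groundspeed=178.4 kt
Leg 2: track=121.0°, groundspeed=153.6 kt
Leg 3: track=270.7°, groundspeed=131.8 kt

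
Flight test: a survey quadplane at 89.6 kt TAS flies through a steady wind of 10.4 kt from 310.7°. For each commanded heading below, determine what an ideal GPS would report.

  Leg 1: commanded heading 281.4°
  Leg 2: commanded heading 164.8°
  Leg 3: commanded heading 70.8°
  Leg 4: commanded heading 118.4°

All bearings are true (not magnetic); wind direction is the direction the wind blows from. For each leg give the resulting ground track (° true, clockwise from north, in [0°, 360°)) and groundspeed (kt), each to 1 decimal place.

Leg 1: track=277.8°, groundspeed=80.7 kt
Leg 2: track=161.4°, groundspeed=98.4 kt
Leg 3: track=76.2°, groundspeed=95.2 kt
Leg 4: track=119.7°, groundspeed=99.8 kt

Leg 1: heading 281.4°; drift -3.6° → track 277.8°, groundspeed 80.7 kt
Leg 2: heading 164.8°; drift -3.4° → track 161.4°, groundspeed 98.4 kt
Leg 3: heading 70.8°; drift +5.4° → track 76.2°, groundspeed 95.2 kt
Leg 4: heading 118.4°; drift +1.3° → track 119.7°, groundspeed 99.8 kt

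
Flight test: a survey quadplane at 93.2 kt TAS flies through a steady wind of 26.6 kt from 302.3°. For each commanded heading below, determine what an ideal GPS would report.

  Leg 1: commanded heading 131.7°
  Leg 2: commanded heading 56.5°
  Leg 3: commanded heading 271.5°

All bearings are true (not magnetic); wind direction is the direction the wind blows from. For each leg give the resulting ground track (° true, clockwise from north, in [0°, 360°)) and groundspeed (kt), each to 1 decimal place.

Leg 1: heading 131.7°; drift -2.1° → track 129.6°, groundspeed 119.5 kt
Leg 2: heading 56.5°; drift +13.1° → track 69.6°, groundspeed 106.9 kt
Leg 3: heading 271.5°; drift -11.0° → track 260.5°, groundspeed 71.7 kt

Leg 1: track=129.6°, groundspeed=119.5 kt
Leg 2: track=69.6°, groundspeed=106.9 kt
Leg 3: track=260.5°, groundspeed=71.7 kt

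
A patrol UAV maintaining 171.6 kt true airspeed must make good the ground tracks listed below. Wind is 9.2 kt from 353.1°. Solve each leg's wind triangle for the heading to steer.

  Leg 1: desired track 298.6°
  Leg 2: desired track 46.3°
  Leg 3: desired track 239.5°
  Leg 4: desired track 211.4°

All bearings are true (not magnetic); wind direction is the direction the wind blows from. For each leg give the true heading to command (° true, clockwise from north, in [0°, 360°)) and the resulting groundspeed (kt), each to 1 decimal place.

Leg 1: heading=301.1°, groundspeed=166.1 kt
Leg 2: heading=43.8°, groundspeed=165.9 kt
Leg 3: heading=242.3°, groundspeed=175.1 kt
Leg 4: heading=213.3°, groundspeed=178.7 kt

Leg 1: desired track 298.6°; wind correction +2.5° → command heading 301.1°, groundspeed 166.1 kt
Leg 2: desired track 46.3°; wind correction -2.5° → command heading 43.8°, groundspeed 165.9 kt
Leg 3: desired track 239.5°; wind correction +2.8° → command heading 242.3°, groundspeed 175.1 kt
Leg 4: desired track 211.4°; wind correction +1.9° → command heading 213.3°, groundspeed 178.7 kt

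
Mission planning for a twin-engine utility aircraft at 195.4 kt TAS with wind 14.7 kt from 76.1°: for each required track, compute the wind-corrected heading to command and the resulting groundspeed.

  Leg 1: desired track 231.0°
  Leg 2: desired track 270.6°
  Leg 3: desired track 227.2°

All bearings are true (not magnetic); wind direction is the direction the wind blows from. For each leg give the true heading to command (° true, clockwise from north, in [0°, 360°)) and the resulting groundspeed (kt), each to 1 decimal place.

Leg 1: heading=229.2°, groundspeed=208.6 kt
Leg 2: heading=271.7°, groundspeed=209.6 kt
Leg 3: heading=225.1°, groundspeed=208.1 kt

Leg 1: desired track 231.0°; wind correction -1.8° → command heading 229.2°, groundspeed 208.6 kt
Leg 2: desired track 270.6°; wind correction +1.1° → command heading 271.7°, groundspeed 209.6 kt
Leg 3: desired track 227.2°; wind correction -2.1° → command heading 225.1°, groundspeed 208.1 kt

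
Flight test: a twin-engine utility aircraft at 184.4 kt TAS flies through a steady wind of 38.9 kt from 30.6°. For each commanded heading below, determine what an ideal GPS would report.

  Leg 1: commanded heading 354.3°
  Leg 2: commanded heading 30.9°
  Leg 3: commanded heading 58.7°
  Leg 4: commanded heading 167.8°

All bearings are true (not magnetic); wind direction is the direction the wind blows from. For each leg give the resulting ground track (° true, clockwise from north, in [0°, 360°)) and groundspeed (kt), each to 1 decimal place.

Leg 1: track=345.7°, groundspeed=154.8 kt
Leg 2: track=31.0°, groundspeed=145.5 kt
Leg 3: track=65.7°, groundspeed=151.2 kt
Leg 4: track=174.9°, groundspeed=214.6 kt

Leg 1: heading 354.3°; drift -8.6° → track 345.7°, groundspeed 154.8 kt
Leg 2: heading 30.9°; drift +0.1° → track 31.0°, groundspeed 145.5 kt
Leg 3: heading 58.7°; drift +7.0° → track 65.7°, groundspeed 151.2 kt
Leg 4: heading 167.8°; drift +7.1° → track 174.9°, groundspeed 214.6 kt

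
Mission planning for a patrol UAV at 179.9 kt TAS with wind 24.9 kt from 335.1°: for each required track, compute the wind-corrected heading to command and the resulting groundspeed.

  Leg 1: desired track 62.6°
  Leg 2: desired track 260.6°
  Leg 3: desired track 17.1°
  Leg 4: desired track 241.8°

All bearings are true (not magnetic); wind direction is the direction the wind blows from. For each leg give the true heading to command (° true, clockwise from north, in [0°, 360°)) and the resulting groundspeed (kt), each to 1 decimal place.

Leg 1: heading=54.7°, groundspeed=177.1 kt
Leg 2: heading=268.3°, groundspeed=171.6 kt
Leg 3: heading=11.8°, groundspeed=160.6 kt
Leg 4: heading=249.7°, groundspeed=179.6 kt

Leg 1: desired track 62.6°; wind correction -7.9° → command heading 54.7°, groundspeed 177.1 kt
Leg 2: desired track 260.6°; wind correction +7.7° → command heading 268.3°, groundspeed 171.6 kt
Leg 3: desired track 17.1°; wind correction -5.3° → command heading 11.8°, groundspeed 160.6 kt
Leg 4: desired track 241.8°; wind correction +7.9° → command heading 249.7°, groundspeed 179.6 kt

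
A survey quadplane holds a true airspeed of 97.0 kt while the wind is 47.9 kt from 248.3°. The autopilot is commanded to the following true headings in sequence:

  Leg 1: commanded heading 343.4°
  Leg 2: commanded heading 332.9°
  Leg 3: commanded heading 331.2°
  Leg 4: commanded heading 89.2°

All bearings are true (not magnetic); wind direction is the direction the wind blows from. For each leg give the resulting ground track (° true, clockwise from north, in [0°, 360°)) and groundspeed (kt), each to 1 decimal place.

Leg 1: heading 343.4°; drift +25.2° → track 8.6°, groundspeed 111.9 kt
Leg 2: heading 332.9°; drift +27.3° → track 0.2°, groundspeed 104.1 kt
Leg 3: heading 331.2°; drift +27.6° → track 358.8°, groundspeed 102.7 kt
Leg 4: heading 89.2°; drift -6.9° → track 82.3°, groundspeed 142.8 kt

Leg 1: track=8.6°, groundspeed=111.9 kt
Leg 2: track=0.2°, groundspeed=104.1 kt
Leg 3: track=358.8°, groundspeed=102.7 kt
Leg 4: track=82.3°, groundspeed=142.8 kt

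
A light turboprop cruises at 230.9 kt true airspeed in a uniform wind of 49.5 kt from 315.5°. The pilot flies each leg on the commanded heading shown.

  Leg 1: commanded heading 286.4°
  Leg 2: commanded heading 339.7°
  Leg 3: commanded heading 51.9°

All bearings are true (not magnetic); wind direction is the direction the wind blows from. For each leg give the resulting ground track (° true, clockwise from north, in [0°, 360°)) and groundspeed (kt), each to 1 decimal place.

Leg 1: heading 286.4°; drift -7.3° → track 279.1°, groundspeed 189.2 kt
Leg 2: heading 339.7°; drift +6.2° → track 345.9°, groundspeed 186.9 kt
Leg 3: heading 51.9°; drift +11.8° → track 63.7°, groundspeed 241.5 kt

Leg 1: track=279.1°, groundspeed=189.2 kt
Leg 2: track=345.9°, groundspeed=186.9 kt
Leg 3: track=63.7°, groundspeed=241.5 kt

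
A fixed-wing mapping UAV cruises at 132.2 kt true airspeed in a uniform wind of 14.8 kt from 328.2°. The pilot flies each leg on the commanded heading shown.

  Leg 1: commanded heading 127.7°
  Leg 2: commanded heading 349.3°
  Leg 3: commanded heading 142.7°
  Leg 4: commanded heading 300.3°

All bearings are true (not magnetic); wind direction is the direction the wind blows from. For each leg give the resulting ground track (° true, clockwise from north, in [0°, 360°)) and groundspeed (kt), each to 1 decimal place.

Leg 1: heading 127.7°; drift +2.0° → track 129.7°, groundspeed 146.2 kt
Leg 2: heading 349.3°; drift +2.6° → track 351.9°, groundspeed 118.5 kt
Leg 3: heading 142.7°; drift +0.6° → track 143.3°, groundspeed 146.9 kt
Leg 4: heading 300.3°; drift -3.3° → track 297.0°, groundspeed 119.3 kt

Leg 1: track=129.7°, groundspeed=146.2 kt
Leg 2: track=351.9°, groundspeed=118.5 kt
Leg 3: track=143.3°, groundspeed=146.9 kt
Leg 4: track=297.0°, groundspeed=119.3 kt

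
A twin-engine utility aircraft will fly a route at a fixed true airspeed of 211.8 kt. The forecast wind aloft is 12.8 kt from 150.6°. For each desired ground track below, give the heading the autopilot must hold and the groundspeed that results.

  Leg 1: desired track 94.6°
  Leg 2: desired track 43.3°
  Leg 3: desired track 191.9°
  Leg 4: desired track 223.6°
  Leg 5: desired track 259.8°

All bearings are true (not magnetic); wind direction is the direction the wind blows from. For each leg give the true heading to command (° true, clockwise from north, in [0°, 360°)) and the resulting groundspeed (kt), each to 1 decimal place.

Leg 1: heading=97.5°, groundspeed=204.4 kt
Leg 2: heading=46.6°, groundspeed=215.3 kt
Leg 3: heading=189.6°, groundspeed=202.0 kt
Leg 4: heading=220.3°, groundspeed=207.7 kt
Leg 5: heading=256.5°, groundspeed=215.7 kt

Leg 1: desired track 94.6°; wind correction +2.9° → command heading 97.5°, groundspeed 204.4 kt
Leg 2: desired track 43.3°; wind correction +3.3° → command heading 46.6°, groundspeed 215.3 kt
Leg 3: desired track 191.9°; wind correction -2.3° → command heading 189.6°, groundspeed 202.0 kt
Leg 4: desired track 223.6°; wind correction -3.3° → command heading 220.3°, groundspeed 207.7 kt
Leg 5: desired track 259.8°; wind correction -3.3° → command heading 256.5°, groundspeed 215.7 kt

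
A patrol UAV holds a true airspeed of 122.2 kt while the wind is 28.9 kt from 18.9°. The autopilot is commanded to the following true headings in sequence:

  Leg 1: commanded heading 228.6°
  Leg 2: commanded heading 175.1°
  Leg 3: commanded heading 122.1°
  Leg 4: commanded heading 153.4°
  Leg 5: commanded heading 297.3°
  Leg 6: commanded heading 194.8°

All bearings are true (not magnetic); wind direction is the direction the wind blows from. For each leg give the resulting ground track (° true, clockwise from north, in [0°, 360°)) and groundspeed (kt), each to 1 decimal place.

Leg 1: heading 228.6°; drift -5.6° → track 223.0°, groundspeed 148.0 kt
Leg 2: heading 175.1°; drift +4.5° → track 179.6°, groundspeed 149.1 kt
Leg 3: heading 122.1°; drift +12.3° → track 134.4°, groundspeed 131.8 kt
Leg 4: heading 153.4°; drift +8.2° → track 161.6°, groundspeed 143.9 kt
Leg 5: heading 297.3°; drift -13.6° → track 283.7°, groundspeed 121.4 kt
Leg 6: heading 194.8°; drift +0.8° → track 195.6°, groundspeed 151.0 kt

Leg 1: track=223.0°, groundspeed=148.0 kt
Leg 2: track=179.6°, groundspeed=149.1 kt
Leg 3: track=134.4°, groundspeed=131.8 kt
Leg 4: track=161.6°, groundspeed=143.9 kt
Leg 5: track=283.7°, groundspeed=121.4 kt
Leg 6: track=195.6°, groundspeed=151.0 kt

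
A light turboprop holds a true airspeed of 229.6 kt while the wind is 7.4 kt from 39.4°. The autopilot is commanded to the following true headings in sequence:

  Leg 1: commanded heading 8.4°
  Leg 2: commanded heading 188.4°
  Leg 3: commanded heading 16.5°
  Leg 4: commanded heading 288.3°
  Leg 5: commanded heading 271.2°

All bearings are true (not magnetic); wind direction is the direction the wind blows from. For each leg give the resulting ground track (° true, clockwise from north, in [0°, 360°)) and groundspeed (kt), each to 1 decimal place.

Leg 1: heading 8.4°; drift -1.0° → track 7.4°, groundspeed 223.3 kt
Leg 2: heading 188.4°; drift +0.9° → track 189.3°, groundspeed 236.0 kt
Leg 3: heading 16.5°; drift -0.7° → track 15.8°, groundspeed 222.8 kt
Leg 4: heading 288.3°; drift -1.7° → track 286.6°, groundspeed 232.4 kt
Leg 5: heading 271.2°; drift -1.4° → track 269.8°, groundspeed 234.2 kt

Leg 1: track=7.4°, groundspeed=223.3 kt
Leg 2: track=189.3°, groundspeed=236.0 kt
Leg 3: track=15.8°, groundspeed=222.8 kt
Leg 4: track=286.6°, groundspeed=232.4 kt
Leg 5: track=269.8°, groundspeed=234.2 kt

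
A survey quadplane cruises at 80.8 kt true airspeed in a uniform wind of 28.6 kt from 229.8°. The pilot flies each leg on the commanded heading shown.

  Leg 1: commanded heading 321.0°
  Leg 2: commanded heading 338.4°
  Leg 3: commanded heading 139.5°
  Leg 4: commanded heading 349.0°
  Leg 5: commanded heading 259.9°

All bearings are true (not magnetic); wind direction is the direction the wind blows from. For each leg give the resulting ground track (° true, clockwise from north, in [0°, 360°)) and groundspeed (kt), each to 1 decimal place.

Leg 1: heading 321.0°; drift +19.4° → track 340.4°, groundspeed 86.3 kt
Leg 2: heading 338.4°; drift +16.8° → track 355.2°, groundspeed 93.9 kt
Leg 3: heading 139.5°; drift -19.5° → track 120.0°, groundspeed 85.9 kt
Leg 4: heading 349.0°; drift +14.8° → track 3.8°, groundspeed 98.0 kt
Leg 5: heading 259.9°; drift +14.4° → track 274.3°, groundspeed 57.9 kt

Leg 1: track=340.4°, groundspeed=86.3 kt
Leg 2: track=355.2°, groundspeed=93.9 kt
Leg 3: track=120.0°, groundspeed=85.9 kt
Leg 4: track=3.8°, groundspeed=98.0 kt
Leg 5: track=274.3°, groundspeed=57.9 kt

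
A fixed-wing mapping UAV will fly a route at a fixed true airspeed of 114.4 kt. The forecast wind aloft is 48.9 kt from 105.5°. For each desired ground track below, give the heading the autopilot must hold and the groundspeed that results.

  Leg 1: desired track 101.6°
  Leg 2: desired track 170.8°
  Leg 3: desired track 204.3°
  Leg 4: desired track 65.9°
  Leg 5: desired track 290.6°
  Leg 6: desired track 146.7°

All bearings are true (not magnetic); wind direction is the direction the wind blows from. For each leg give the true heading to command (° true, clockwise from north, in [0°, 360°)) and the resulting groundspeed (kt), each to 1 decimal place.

Leg 1: heading=103.3°, groundspeed=65.6 kt
Leg 2: heading=147.9°, groundspeed=85.0 kt
Leg 3: heading=179.3°, groundspeed=111.2 kt
Leg 4: heading=81.7°, groundspeed=72.4 kt
Leg 5: heading=292.8°, groundspeed=163.0 kt
Leg 6: heading=130.3°, groundspeed=73.0 kt

Leg 1: desired track 101.6°; wind correction +1.7° → command heading 103.3°, groundspeed 65.6 kt
Leg 2: desired track 170.8°; wind correction -22.9° → command heading 147.9°, groundspeed 85.0 kt
Leg 3: desired track 204.3°; wind correction -25.0° → command heading 179.3°, groundspeed 111.2 kt
Leg 4: desired track 65.9°; wind correction +15.8° → command heading 81.7°, groundspeed 72.4 kt
Leg 5: desired track 290.6°; wind correction +2.2° → command heading 292.8°, groundspeed 163.0 kt
Leg 6: desired track 146.7°; wind correction -16.4° → command heading 130.3°, groundspeed 73.0 kt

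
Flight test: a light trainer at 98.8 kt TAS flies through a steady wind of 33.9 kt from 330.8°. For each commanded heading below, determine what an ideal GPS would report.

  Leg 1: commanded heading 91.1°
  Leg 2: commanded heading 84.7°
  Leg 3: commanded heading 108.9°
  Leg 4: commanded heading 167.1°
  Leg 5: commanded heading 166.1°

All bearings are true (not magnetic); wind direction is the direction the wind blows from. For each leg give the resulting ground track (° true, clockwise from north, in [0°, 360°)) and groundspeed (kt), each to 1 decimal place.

Leg 1: heading 91.1°; drift +14.2° → track 105.3°, groundspeed 119.5 kt
Leg 2: heading 84.7°; drift +15.4° → track 100.1°, groundspeed 116.7 kt
Leg 3: heading 108.9°; drift +10.3° → track 119.2°, groundspeed 126.1 kt
Leg 4: heading 167.1°; drift -4.1° → track 163.0°, groundspeed 131.7 kt
Leg 5: heading 166.1°; drift -3.9° → track 162.2°, groundspeed 131.8 kt

Leg 1: track=105.3°, groundspeed=119.5 kt
Leg 2: track=100.1°, groundspeed=116.7 kt
Leg 3: track=119.2°, groundspeed=126.1 kt
Leg 4: track=163.0°, groundspeed=131.7 kt
Leg 5: track=162.2°, groundspeed=131.8 kt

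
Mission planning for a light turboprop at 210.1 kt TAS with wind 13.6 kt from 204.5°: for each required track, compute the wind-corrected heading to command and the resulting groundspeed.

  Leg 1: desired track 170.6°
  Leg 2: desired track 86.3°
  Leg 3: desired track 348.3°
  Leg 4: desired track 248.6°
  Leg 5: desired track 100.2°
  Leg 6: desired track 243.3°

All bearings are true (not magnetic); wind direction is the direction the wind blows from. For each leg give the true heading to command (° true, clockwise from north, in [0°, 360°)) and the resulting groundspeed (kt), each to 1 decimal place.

Leg 1: desired track 170.6°; wind correction +2.1° → command heading 172.7°, groundspeed 198.7 kt
Leg 2: desired track 86.3°; wind correction +3.3° → command heading 89.6°, groundspeed 216.2 kt
Leg 3: desired track 348.3°; wind correction -2.2° → command heading 346.1°, groundspeed 220.9 kt
Leg 4: desired track 248.6°; wind correction -2.6° → command heading 246.0°, groundspeed 200.1 kt
Leg 5: desired track 100.2°; wind correction +3.6° → command heading 103.8°, groundspeed 213.0 kt
Leg 6: desired track 243.3°; wind correction -2.3° → command heading 241.0°, groundspeed 199.3 kt

Leg 1: heading=172.7°, groundspeed=198.7 kt
Leg 2: heading=89.6°, groundspeed=216.2 kt
Leg 3: heading=346.1°, groundspeed=220.9 kt
Leg 4: heading=246.0°, groundspeed=200.1 kt
Leg 5: heading=103.8°, groundspeed=213.0 kt
Leg 6: heading=241.0°, groundspeed=199.3 kt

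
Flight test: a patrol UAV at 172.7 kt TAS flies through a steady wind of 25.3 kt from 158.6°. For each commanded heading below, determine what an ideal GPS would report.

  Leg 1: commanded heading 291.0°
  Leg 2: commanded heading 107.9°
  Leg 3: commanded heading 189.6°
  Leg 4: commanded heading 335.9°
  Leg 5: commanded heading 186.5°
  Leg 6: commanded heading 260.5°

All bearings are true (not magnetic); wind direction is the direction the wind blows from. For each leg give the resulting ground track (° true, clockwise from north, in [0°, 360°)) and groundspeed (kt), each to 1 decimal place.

Leg 1: track=296.6°, groundspeed=190.7 kt
Leg 2: track=100.8°, groundspeed=157.9 kt
Leg 3: track=194.5°, groundspeed=151.6 kt
Leg 4: track=336.2°, groundspeed=198.0 kt
Leg 5: track=191.0°, groundspeed=150.8 kt
Leg 6: track=268.4°, groundspeed=179.6 kt

Leg 1: heading 291.0°; drift +5.6° → track 296.6°, groundspeed 190.7 kt
Leg 2: heading 107.9°; drift -7.1° → track 100.8°, groundspeed 157.9 kt
Leg 3: heading 189.6°; drift +4.9° → track 194.5°, groundspeed 151.6 kt
Leg 4: heading 335.9°; drift +0.3° → track 336.2°, groundspeed 198.0 kt
Leg 5: heading 186.5°; drift +4.5° → track 191.0°, groundspeed 150.8 kt
Leg 6: heading 260.5°; drift +7.9° → track 268.4°, groundspeed 179.6 kt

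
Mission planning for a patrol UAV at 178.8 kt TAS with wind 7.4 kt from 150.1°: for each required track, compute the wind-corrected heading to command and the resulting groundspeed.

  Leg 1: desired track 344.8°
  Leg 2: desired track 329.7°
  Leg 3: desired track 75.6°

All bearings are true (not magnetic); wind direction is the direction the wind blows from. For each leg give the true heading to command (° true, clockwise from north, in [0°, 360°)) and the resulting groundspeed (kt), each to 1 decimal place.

Leg 1: desired track 344.8°; wind correction +0.6° → command heading 345.4°, groundspeed 185.9 kt
Leg 2: desired track 329.7°; wind correction +0.0° → command heading 329.7°, groundspeed 186.2 kt
Leg 3: desired track 75.6°; wind correction +2.3° → command heading 77.9°, groundspeed 176.7 kt

Leg 1: heading=345.4°, groundspeed=185.9 kt
Leg 2: heading=329.7°, groundspeed=186.2 kt
Leg 3: heading=77.9°, groundspeed=176.7 kt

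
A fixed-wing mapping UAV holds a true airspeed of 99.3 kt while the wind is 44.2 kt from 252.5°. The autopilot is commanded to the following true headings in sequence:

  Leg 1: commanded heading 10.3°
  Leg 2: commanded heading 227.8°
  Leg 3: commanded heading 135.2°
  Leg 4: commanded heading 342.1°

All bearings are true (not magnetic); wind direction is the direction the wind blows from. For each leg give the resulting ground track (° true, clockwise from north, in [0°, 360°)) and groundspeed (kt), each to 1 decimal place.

Leg 1: heading 10.3°; drift +18.1° → track 28.4°, groundspeed 126.1 kt
Leg 2: heading 227.8°; drift -17.3° → track 210.5°, groundspeed 62.0 kt
Leg 3: heading 135.2°; drift -18.2° → track 117.0°, groundspeed 125.9 kt
Leg 4: heading 342.1°; drift +24.1° → track 6.2°, groundspeed 108.4 kt

Leg 1: track=28.4°, groundspeed=126.1 kt
Leg 2: track=210.5°, groundspeed=62.0 kt
Leg 3: track=117.0°, groundspeed=125.9 kt
Leg 4: track=6.2°, groundspeed=108.4 kt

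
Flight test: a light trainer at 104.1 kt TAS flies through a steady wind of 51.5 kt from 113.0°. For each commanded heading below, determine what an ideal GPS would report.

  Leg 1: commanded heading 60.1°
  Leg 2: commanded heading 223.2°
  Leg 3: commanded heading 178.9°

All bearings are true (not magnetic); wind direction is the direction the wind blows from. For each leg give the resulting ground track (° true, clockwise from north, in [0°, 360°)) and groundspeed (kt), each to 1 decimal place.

Leg 1: track=30.7°, groundspeed=83.8 kt
Leg 2: track=244.8°, groundspeed=131.1 kt
Leg 3: track=208.4°, groundspeed=95.5 kt

Leg 1: heading 60.1°; drift -29.4° → track 30.7°, groundspeed 83.8 kt
Leg 2: heading 223.2°; drift +21.6° → track 244.8°, groundspeed 131.1 kt
Leg 3: heading 178.9°; drift +29.5° → track 208.4°, groundspeed 95.5 kt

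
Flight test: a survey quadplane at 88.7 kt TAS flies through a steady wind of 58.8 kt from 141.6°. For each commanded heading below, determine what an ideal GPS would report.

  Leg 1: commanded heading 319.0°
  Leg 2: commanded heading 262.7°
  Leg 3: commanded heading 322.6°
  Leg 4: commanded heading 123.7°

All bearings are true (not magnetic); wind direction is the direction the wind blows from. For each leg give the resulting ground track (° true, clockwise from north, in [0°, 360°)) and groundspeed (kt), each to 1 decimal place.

Leg 1: heading 319.0°; drift +1.0° → track 320.0°, groundspeed 147.5 kt
Leg 2: heading 262.7°; drift +22.9° → track 285.6°, groundspeed 129.3 kt
Leg 3: heading 322.6°; drift -0.4° → track 322.2°, groundspeed 147.5 kt
Leg 4: heading 123.7°; drift -28.9° → track 94.8°, groundspeed 37.4 kt

Leg 1: track=320.0°, groundspeed=147.5 kt
Leg 2: track=285.6°, groundspeed=129.3 kt
Leg 3: track=322.2°, groundspeed=147.5 kt
Leg 4: track=94.8°, groundspeed=37.4 kt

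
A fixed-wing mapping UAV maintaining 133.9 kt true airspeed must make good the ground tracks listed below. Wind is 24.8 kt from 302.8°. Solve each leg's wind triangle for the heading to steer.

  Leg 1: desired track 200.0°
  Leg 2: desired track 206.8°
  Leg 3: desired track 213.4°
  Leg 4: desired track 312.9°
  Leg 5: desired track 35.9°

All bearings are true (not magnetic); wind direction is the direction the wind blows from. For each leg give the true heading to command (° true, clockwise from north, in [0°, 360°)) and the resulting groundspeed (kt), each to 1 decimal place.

Leg 1: heading=210.4°, groundspeed=137.2 kt
Leg 2: heading=217.4°, groundspeed=134.2 kt
Leg 3: heading=224.1°, groundspeed=131.3 kt
Leg 4: heading=311.0°, groundspeed=109.4 kt
Leg 5: heading=25.2°, groundspeed=132.9 kt

Leg 1: desired track 200.0°; wind correction +10.4° → command heading 210.4°, groundspeed 137.2 kt
Leg 2: desired track 206.8°; wind correction +10.6° → command heading 217.4°, groundspeed 134.2 kt
Leg 3: desired track 213.4°; wind correction +10.7° → command heading 224.1°, groundspeed 131.3 kt
Leg 4: desired track 312.9°; wind correction -1.9° → command heading 311.0°, groundspeed 109.4 kt
Leg 5: desired track 35.9°; wind correction -10.7° → command heading 25.2°, groundspeed 132.9 kt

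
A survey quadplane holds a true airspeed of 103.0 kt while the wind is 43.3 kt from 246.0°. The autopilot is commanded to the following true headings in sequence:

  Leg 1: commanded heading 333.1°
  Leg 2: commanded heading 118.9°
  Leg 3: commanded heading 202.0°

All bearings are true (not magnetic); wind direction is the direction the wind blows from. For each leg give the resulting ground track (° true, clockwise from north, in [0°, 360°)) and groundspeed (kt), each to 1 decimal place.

Leg 1: track=356.3°, groundspeed=109.7 kt
Leg 2: track=103.9°, groundspeed=133.7 kt
Leg 3: track=179.3°, groundspeed=77.9 kt

Leg 1: heading 333.1°; drift +23.2° → track 356.3°, groundspeed 109.7 kt
Leg 2: heading 118.9°; drift -15.0° → track 103.9°, groundspeed 133.7 kt
Leg 3: heading 202.0°; drift -22.7° → track 179.3°, groundspeed 77.9 kt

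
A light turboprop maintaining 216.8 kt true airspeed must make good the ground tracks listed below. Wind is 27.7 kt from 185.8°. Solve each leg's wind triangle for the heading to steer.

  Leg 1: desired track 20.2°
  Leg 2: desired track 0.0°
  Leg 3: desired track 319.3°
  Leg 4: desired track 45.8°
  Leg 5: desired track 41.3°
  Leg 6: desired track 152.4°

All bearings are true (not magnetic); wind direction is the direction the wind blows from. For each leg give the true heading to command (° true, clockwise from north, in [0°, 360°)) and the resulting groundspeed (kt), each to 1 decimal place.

Leg 1: desired track 20.2°; wind correction +1.8° → command heading 22.0°, groundspeed 243.5 kt
Leg 2: desired track 0.0°; wind correction -0.7° → command heading 359.3°, groundspeed 244.3 kt
Leg 3: desired track 319.3°; wind correction -5.3° → command heading 314.0°, groundspeed 234.9 kt
Leg 4: desired track 45.8°; wind correction +4.7° → command heading 50.5°, groundspeed 237.3 kt
Leg 5: desired track 41.3°; wind correction +4.3° → command heading 45.6°, groundspeed 238.8 kt
Leg 6: desired track 152.4°; wind correction +4.0° → command heading 156.4°, groundspeed 193.1 kt

Leg 1: heading=22.0°, groundspeed=243.5 kt
Leg 2: heading=359.3°, groundspeed=244.3 kt
Leg 3: heading=314.0°, groundspeed=234.9 kt
Leg 4: heading=50.5°, groundspeed=237.3 kt
Leg 5: heading=45.6°, groundspeed=238.8 kt
Leg 6: heading=156.4°, groundspeed=193.1 kt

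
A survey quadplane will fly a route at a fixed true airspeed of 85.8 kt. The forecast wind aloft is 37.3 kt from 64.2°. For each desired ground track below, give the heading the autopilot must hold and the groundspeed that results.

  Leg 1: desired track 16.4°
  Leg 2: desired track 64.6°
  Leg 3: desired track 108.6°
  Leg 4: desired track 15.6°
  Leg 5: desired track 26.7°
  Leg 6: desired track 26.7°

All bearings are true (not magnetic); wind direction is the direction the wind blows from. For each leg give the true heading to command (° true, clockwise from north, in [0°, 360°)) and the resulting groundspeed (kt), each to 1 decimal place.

Leg 1: desired track 16.4°; wind correction +18.8° → command heading 35.2°, groundspeed 56.2 kt
Leg 2: desired track 64.6°; wind correction -0.2° → command heading 64.4°, groundspeed 48.5 kt
Leg 3: desired track 108.6°; wind correction -17.7° → command heading 90.9°, groundspeed 55.1 kt
Leg 4: desired track 15.6°; wind correction +19.0° → command heading 34.6°, groundspeed 56.4 kt
Leg 5: desired track 26.7°; wind correction +15.3° → command heading 42.0°, groundspeed 53.1 kt
Leg 6: desired track 26.7°; wind correction +15.3° → command heading 42.0°, groundspeed 53.1 kt

Leg 1: heading=35.2°, groundspeed=56.2 kt
Leg 2: heading=64.4°, groundspeed=48.5 kt
Leg 3: heading=90.9°, groundspeed=55.1 kt
Leg 4: heading=34.6°, groundspeed=56.4 kt
Leg 5: heading=42.0°, groundspeed=53.1 kt
Leg 6: heading=42.0°, groundspeed=53.1 kt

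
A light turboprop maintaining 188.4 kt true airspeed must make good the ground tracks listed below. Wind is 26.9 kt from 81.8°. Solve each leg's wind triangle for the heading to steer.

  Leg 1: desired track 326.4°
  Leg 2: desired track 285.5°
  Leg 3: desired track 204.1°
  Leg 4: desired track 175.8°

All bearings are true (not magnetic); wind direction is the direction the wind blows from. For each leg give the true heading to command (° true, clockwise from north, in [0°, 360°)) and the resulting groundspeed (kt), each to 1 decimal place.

Leg 1: desired track 326.4°; wind correction +7.4° → command heading 333.8°, groundspeed 198.4 kt
Leg 2: desired track 285.5°; wind correction +3.3° → command heading 288.8°, groundspeed 212.7 kt
Leg 3: desired track 204.1°; wind correction -6.9° → command heading 197.2°, groundspeed 201.4 kt
Leg 4: desired track 175.8°; wind correction -8.2° → command heading 167.6°, groundspeed 188.4 kt

Leg 1: heading=333.8°, groundspeed=198.4 kt
Leg 2: heading=288.8°, groundspeed=212.7 kt
Leg 3: heading=197.2°, groundspeed=201.4 kt
Leg 4: heading=167.6°, groundspeed=188.4 kt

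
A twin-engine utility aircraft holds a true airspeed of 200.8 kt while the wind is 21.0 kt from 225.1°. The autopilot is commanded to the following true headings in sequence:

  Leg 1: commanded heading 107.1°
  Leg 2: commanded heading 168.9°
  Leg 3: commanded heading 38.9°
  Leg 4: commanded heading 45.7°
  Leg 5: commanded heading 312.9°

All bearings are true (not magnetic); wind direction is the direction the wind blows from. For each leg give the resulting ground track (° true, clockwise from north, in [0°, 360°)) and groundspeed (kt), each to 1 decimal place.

Leg 1: heading 107.1°; drift -5.0° → track 102.1°, groundspeed 211.5 kt
Leg 2: heading 168.9°; drift -5.3° → track 163.6°, groundspeed 189.9 kt
Leg 3: heading 38.9°; drift +0.6° → track 39.5°, groundspeed 221.7 kt
Leg 4: heading 45.7°; drift -0.1° → track 45.6°, groundspeed 221.8 kt
Leg 5: heading 312.9°; drift +6.0° → track 318.9°, groundspeed 201.1 kt

Leg 1: track=102.1°, groundspeed=211.5 kt
Leg 2: track=163.6°, groundspeed=189.9 kt
Leg 3: track=39.5°, groundspeed=221.7 kt
Leg 4: track=45.6°, groundspeed=221.8 kt
Leg 5: track=318.9°, groundspeed=201.1 kt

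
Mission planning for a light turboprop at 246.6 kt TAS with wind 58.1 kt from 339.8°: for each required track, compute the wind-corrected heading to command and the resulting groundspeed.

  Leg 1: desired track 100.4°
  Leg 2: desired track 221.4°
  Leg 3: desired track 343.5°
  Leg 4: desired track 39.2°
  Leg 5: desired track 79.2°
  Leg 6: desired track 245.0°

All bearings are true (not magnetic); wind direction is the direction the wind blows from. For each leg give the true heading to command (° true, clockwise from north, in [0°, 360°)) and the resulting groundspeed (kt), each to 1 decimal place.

Leg 1: desired track 100.4°; wind correction -11.7° → command heading 88.7°, groundspeed 271.1 kt
Leg 2: desired track 221.4°; wind correction +12.0° → command heading 233.4°, groundspeed 268.9 kt
Leg 3: desired track 343.5°; wind correction -0.9° → command heading 342.6°, groundspeed 188.6 kt
Leg 4: desired track 39.2°; wind correction -11.7° → command heading 27.5°, groundspeed 211.9 kt
Leg 5: desired track 79.2°; wind correction -13.4° → command heading 65.8°, groundspeed 249.3 kt
Leg 6: desired track 245.0°; wind correction +13.6° → command heading 258.6°, groundspeed 244.6 kt

Leg 1: heading=88.7°, groundspeed=271.1 kt
Leg 2: heading=233.4°, groundspeed=268.9 kt
Leg 3: heading=342.6°, groundspeed=188.6 kt
Leg 4: heading=27.5°, groundspeed=211.9 kt
Leg 5: heading=65.8°, groundspeed=249.3 kt
Leg 6: heading=258.6°, groundspeed=244.6 kt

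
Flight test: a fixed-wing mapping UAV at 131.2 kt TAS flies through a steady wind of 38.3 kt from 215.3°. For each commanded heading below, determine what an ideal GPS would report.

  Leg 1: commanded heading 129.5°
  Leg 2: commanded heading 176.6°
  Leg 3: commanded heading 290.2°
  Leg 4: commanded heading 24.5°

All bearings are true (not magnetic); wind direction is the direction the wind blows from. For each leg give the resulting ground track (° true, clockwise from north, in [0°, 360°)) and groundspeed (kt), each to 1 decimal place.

Leg 1: heading 129.5°; drift -16.6° → track 112.9°, groundspeed 134.0 kt
Leg 2: heading 176.6°; drift -13.3° → track 163.3°, groundspeed 104.1 kt
Leg 3: heading 290.2°; drift +17.0° → track 307.2°, groundspeed 126.7 kt
Leg 4: heading 24.5°; drift +2.4° → track 26.9°, groundspeed 169.0 kt

Leg 1: track=112.9°, groundspeed=134.0 kt
Leg 2: track=163.3°, groundspeed=104.1 kt
Leg 3: track=307.2°, groundspeed=126.7 kt
Leg 4: track=26.9°, groundspeed=169.0 kt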